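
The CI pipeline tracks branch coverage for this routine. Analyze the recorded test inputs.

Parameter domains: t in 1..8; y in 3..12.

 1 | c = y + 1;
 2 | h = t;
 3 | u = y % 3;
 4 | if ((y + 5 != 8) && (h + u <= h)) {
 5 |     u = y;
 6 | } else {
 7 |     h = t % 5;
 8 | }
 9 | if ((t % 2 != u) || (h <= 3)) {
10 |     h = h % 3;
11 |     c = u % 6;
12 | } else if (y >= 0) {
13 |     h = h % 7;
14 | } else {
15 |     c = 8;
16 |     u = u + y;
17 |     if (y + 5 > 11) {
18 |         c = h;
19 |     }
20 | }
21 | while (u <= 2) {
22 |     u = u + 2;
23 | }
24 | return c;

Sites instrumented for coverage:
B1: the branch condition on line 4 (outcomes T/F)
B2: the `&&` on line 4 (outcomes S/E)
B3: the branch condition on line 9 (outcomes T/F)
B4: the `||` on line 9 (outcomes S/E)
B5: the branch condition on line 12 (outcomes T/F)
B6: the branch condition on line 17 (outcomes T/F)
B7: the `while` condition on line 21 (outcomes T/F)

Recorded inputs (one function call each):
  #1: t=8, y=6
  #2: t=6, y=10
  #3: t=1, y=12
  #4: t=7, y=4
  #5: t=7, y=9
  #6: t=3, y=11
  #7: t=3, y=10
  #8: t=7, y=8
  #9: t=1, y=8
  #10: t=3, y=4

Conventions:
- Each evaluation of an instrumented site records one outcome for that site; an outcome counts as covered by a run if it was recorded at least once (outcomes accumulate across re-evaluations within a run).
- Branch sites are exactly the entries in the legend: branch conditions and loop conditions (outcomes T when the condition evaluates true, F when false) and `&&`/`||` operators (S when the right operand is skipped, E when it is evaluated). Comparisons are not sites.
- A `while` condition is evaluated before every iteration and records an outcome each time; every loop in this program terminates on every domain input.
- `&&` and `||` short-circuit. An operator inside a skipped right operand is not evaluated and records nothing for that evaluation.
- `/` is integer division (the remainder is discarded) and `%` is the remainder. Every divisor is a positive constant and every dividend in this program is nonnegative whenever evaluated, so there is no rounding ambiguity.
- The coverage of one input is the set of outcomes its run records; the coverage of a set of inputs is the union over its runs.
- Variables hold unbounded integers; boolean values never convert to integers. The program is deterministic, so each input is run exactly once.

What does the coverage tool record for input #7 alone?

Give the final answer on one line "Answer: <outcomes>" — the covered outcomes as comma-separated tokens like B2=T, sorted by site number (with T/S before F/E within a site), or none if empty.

Running input #7 (t=3, y=10), event by event:
  B2->E, B1->F, B4->E, B3->T, B7->T, B7->F
deduplicating events, the covered set is: B1=F, B2=E, B3=T, B4=E, B7=T, B7=F

Answer: B1=F, B2=E, B3=T, B4=E, B7=T, B7=F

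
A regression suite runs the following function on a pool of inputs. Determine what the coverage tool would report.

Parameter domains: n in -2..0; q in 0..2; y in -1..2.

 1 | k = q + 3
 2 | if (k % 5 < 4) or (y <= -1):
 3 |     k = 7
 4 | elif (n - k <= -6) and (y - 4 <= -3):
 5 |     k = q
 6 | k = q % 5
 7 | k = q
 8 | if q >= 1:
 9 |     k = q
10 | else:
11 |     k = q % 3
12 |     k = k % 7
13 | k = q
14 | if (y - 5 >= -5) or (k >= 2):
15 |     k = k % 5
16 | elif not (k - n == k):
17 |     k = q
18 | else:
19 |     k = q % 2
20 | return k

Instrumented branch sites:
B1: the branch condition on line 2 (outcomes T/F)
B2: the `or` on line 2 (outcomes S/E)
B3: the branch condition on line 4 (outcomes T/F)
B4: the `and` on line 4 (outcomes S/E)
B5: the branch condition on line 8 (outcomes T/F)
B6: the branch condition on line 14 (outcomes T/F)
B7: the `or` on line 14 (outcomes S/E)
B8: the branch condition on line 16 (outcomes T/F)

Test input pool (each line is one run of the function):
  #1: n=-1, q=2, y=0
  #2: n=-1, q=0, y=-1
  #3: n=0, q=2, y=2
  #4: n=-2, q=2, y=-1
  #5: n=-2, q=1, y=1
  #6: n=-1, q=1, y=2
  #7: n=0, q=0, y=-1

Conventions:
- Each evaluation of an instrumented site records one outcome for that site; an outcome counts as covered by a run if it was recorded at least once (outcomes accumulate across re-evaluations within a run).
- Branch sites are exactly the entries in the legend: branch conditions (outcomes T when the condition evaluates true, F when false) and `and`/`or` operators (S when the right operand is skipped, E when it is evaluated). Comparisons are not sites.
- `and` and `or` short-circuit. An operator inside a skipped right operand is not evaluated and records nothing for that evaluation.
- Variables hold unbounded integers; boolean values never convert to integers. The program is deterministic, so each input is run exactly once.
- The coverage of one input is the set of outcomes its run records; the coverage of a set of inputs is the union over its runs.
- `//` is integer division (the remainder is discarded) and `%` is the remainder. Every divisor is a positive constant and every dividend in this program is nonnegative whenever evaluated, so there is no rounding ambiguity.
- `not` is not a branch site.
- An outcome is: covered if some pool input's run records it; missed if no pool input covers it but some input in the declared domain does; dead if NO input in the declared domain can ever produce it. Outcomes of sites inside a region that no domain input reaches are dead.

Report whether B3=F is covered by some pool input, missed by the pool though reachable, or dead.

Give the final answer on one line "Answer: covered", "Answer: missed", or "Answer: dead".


B3=F is recorded by pool input(s) 6 -> covered
Answer: covered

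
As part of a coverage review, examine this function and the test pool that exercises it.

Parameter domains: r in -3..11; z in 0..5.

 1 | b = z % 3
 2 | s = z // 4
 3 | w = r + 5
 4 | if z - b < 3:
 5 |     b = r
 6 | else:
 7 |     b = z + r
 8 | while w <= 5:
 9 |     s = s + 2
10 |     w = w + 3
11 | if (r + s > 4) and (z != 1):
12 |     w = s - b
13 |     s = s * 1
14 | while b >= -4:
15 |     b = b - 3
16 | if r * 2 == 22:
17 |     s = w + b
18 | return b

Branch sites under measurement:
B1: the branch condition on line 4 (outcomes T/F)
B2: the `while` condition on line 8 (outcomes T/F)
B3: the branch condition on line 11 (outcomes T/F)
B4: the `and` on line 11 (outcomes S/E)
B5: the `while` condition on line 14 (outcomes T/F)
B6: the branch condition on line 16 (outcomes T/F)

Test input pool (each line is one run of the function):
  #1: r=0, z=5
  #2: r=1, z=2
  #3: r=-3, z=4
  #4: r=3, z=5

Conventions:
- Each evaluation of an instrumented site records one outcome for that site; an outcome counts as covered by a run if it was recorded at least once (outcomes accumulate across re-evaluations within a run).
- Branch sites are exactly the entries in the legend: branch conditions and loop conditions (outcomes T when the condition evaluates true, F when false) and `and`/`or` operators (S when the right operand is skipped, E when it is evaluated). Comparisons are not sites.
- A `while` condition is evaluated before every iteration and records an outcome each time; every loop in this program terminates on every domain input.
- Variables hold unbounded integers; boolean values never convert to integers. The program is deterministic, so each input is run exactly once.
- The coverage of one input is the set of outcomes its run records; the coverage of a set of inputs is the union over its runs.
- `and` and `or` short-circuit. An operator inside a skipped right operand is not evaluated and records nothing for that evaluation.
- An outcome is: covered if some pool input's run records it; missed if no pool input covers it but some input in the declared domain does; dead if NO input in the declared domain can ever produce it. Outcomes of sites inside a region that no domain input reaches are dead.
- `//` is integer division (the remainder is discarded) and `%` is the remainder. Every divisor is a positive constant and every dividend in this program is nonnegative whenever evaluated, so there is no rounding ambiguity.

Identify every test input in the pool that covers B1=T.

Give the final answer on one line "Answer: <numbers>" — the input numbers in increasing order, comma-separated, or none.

input #1 (r=0, z=5): does not produce B1=T
input #2 (r=1, z=2): produces B1=T
input #3 (r=-3, z=4): does not produce B1=T
input #4 (r=3, z=5): does not produce B1=T

Answer: 2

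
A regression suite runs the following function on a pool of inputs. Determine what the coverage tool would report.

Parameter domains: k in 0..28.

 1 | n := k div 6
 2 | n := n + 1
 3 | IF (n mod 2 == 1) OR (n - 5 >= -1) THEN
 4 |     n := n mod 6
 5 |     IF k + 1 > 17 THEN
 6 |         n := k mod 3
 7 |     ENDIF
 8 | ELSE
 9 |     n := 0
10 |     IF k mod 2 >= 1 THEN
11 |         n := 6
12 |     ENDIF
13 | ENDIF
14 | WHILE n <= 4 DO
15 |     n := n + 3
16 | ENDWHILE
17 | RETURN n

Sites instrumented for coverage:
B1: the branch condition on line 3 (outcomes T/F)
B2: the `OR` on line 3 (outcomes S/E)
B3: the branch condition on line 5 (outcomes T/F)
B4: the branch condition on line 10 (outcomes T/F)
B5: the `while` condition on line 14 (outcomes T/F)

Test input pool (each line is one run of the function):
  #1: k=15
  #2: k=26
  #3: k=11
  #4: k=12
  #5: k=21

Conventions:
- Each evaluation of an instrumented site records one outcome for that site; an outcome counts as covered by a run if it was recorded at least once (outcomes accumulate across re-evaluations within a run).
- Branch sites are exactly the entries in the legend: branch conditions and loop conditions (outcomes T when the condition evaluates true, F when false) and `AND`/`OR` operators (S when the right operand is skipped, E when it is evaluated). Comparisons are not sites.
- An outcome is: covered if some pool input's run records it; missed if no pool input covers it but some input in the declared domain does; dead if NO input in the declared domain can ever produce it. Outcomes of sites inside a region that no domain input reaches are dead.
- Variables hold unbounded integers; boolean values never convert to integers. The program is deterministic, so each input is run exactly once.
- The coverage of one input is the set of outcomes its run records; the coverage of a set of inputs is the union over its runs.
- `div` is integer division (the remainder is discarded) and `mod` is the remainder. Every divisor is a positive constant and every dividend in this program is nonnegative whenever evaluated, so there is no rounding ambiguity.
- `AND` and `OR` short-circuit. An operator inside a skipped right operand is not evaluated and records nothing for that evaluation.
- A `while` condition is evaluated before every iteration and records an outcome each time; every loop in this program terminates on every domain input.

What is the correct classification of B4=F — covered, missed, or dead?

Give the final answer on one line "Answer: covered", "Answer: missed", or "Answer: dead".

no pool input records B4=F
but domain input (k=6) does record it -> reachable, so missed

Answer: missed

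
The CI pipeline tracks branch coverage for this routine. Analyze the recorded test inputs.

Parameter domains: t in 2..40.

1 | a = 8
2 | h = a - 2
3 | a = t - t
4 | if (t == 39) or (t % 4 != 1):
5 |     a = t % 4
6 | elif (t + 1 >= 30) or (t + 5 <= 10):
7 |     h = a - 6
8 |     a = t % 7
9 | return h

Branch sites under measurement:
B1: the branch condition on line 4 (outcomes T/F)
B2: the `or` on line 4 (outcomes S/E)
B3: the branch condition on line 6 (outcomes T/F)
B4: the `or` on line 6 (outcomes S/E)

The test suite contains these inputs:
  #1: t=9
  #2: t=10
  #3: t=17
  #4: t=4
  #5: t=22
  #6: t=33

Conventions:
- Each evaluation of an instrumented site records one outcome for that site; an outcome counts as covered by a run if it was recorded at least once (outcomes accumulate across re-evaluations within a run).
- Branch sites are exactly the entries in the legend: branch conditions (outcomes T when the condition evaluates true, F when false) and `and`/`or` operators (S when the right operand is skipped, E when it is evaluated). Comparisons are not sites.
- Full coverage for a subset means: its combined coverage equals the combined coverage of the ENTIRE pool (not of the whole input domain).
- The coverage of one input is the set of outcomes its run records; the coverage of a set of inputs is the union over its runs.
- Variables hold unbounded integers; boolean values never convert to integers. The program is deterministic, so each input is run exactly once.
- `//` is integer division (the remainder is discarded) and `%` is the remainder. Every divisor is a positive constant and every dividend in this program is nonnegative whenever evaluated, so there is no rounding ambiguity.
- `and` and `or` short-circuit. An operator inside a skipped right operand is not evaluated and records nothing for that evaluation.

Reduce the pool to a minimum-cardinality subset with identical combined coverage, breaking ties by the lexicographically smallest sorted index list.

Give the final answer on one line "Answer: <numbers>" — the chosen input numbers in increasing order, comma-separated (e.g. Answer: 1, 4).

test 1 (t=9) fires B2->E, B1->F, B4->E, B3->F; hits B1=F, B2=E, B3=F, B4=E
test 2 (t=10) fires B2->E, B1->T; hits B1=T, B2=E
test 3 (t=17) fires B2->E, B1->F, B4->E, B3->F; hits B1=F, B2=E, B3=F, B4=E
test 4 (t=4) fires B2->E, B1->T; hits B1=T, B2=E
test 5 (t=22) fires B2->E, B1->T; hits B1=T, B2=E
test 6 (t=33) fires B2->E, B1->F, B4->S, B3->T; hits B1=F, B2=E, B3=T, B4=S
together the pool reaches 7 outcomes: B1=T, B1=F, B2=E, B3=T, B3=F, B4=S, B4=E
every size-1 subset falls short of the 7 outcomes (best: 4/7)
every size-2 subset falls short of the 7 outcomes (best: 6/7)
size 3: inputs {1, 2, 6} cover all 7 outcomes, and no lexicographically smaller subset of this size does

Answer: 1, 2, 6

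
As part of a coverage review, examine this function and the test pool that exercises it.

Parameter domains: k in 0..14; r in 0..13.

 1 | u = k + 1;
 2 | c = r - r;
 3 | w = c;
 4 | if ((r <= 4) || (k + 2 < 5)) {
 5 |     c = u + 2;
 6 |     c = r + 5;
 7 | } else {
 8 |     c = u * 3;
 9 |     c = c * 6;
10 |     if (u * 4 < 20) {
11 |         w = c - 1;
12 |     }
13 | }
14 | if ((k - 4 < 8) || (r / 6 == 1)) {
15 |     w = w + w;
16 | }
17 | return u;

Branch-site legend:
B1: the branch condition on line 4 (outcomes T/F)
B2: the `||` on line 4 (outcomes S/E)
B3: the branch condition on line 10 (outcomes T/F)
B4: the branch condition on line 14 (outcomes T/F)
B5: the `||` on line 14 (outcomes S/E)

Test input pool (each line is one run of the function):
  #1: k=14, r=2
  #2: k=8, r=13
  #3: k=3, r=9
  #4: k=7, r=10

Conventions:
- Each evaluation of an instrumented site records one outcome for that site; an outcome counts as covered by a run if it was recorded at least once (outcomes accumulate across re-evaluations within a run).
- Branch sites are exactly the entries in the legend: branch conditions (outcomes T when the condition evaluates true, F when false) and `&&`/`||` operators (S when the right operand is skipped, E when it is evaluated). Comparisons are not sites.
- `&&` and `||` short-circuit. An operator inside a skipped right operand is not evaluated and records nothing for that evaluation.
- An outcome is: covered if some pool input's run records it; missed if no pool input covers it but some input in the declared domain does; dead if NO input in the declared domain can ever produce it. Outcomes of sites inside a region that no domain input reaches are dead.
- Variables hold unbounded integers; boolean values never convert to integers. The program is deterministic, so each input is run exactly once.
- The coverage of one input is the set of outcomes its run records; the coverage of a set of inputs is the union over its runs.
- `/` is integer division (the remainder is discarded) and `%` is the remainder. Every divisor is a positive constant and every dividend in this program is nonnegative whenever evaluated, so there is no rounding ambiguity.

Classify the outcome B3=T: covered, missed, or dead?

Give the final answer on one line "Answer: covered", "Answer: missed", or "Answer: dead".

B3=T is recorded by pool input(s) 3 -> covered

Answer: covered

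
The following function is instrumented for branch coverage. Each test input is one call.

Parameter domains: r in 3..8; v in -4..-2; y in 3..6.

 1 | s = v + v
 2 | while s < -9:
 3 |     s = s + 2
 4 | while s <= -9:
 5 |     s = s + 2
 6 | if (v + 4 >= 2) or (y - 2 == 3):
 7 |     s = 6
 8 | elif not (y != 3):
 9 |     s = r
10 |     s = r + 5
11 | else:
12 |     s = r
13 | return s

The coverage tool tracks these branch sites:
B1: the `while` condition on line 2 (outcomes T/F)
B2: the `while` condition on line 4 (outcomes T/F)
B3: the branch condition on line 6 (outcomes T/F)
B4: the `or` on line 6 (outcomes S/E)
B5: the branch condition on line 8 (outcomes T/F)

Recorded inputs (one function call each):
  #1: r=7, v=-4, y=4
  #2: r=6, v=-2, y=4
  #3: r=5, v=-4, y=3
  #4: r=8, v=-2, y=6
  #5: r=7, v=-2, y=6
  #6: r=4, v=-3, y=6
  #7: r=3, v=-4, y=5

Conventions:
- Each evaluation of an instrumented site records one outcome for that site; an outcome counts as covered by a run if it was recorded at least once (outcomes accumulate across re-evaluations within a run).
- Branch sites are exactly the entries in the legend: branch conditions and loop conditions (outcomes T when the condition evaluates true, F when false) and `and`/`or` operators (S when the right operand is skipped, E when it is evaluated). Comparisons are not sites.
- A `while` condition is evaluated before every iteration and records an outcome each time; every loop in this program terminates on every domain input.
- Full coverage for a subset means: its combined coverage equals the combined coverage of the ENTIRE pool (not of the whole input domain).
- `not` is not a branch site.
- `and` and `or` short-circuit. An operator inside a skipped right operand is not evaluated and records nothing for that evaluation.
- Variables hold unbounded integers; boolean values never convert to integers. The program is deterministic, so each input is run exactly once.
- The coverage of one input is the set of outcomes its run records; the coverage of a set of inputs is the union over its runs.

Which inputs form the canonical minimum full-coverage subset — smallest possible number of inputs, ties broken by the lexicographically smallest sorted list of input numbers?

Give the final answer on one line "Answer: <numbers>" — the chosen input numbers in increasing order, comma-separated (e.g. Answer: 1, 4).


input #1 (r=7, v=-4, y=4): events B1->F, B2->F, B4->E, B3->F, B5->F; covers B1=F, B2=F, B3=F, B4=E, B5=F
input #2 (r=6, v=-2, y=4): events B1->F, B2->F, B4->S, B3->T; covers B1=F, B2=F, B3=T, B4=S
input #3 (r=5, v=-4, y=3): events B1->F, B2->F, B4->E, B3->F, B5->T; covers B1=F, B2=F, B3=F, B4=E, B5=T
input #4 (r=8, v=-2, y=6): events B1->F, B2->F, B4->S, B3->T; covers B1=F, B2=F, B3=T, B4=S
input #5 (r=7, v=-2, y=6): events B1->F, B2->F, B4->S, B3->T; covers B1=F, B2=F, B3=T, B4=S
input #6 (r=4, v=-3, y=6): events B1->F, B2->F, B4->E, B3->F, B5->F; covers B1=F, B2=F, B3=F, B4=E, B5=F
input #7 (r=3, v=-4, y=5): events B1->F, B2->F, B4->E, B3->T; covers B1=F, B2=F, B3=T, B4=E
the full pool covers 8 outcomes: B1=F, B2=F, B3=T, B3=F, B4=S, B4=E, B5=T, B5=F
every size-1 subset falls short of the 8 outcomes (best: 5/8)
every size-2 subset falls short of the 8 outcomes (best: 7/8)
size 3: inputs {1, 2, 3} cover all 8 outcomes, and no lexicographically smaller subset of this size does
Answer: 1, 2, 3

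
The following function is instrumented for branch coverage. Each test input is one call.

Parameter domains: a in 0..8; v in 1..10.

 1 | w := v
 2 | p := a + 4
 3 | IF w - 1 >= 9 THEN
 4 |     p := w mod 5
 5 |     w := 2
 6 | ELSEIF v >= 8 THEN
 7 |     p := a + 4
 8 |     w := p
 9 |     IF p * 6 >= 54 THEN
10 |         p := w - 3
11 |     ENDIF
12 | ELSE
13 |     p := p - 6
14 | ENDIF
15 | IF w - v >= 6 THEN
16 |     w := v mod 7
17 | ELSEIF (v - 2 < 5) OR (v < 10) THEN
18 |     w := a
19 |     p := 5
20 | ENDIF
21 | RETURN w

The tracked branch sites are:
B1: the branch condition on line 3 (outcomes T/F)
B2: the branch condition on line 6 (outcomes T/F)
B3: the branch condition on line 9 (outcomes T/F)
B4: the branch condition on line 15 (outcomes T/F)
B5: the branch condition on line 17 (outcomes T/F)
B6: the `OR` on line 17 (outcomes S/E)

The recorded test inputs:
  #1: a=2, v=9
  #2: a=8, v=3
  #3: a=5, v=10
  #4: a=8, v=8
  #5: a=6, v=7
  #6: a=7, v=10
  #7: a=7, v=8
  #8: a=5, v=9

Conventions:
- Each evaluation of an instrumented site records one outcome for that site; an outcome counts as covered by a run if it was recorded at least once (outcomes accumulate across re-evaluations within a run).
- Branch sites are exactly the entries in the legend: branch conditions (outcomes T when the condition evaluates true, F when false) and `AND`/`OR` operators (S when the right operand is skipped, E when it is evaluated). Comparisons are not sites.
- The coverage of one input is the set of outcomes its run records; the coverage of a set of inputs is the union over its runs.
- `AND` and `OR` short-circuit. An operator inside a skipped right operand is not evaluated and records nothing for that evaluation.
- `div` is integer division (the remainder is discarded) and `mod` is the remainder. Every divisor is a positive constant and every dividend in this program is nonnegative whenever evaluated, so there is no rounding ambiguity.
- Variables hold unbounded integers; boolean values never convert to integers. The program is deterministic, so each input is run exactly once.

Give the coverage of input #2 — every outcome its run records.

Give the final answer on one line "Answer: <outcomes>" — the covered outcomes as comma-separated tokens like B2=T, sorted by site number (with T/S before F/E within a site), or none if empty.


Running input #2 (a=8, v=3), event by event:
  B1->F, B2->F, B4->F, B6->S, B5->T
distinct outcomes covered: B1=F, B2=F, B4=F, B5=T, B6=S
Answer: B1=F, B2=F, B4=F, B5=T, B6=S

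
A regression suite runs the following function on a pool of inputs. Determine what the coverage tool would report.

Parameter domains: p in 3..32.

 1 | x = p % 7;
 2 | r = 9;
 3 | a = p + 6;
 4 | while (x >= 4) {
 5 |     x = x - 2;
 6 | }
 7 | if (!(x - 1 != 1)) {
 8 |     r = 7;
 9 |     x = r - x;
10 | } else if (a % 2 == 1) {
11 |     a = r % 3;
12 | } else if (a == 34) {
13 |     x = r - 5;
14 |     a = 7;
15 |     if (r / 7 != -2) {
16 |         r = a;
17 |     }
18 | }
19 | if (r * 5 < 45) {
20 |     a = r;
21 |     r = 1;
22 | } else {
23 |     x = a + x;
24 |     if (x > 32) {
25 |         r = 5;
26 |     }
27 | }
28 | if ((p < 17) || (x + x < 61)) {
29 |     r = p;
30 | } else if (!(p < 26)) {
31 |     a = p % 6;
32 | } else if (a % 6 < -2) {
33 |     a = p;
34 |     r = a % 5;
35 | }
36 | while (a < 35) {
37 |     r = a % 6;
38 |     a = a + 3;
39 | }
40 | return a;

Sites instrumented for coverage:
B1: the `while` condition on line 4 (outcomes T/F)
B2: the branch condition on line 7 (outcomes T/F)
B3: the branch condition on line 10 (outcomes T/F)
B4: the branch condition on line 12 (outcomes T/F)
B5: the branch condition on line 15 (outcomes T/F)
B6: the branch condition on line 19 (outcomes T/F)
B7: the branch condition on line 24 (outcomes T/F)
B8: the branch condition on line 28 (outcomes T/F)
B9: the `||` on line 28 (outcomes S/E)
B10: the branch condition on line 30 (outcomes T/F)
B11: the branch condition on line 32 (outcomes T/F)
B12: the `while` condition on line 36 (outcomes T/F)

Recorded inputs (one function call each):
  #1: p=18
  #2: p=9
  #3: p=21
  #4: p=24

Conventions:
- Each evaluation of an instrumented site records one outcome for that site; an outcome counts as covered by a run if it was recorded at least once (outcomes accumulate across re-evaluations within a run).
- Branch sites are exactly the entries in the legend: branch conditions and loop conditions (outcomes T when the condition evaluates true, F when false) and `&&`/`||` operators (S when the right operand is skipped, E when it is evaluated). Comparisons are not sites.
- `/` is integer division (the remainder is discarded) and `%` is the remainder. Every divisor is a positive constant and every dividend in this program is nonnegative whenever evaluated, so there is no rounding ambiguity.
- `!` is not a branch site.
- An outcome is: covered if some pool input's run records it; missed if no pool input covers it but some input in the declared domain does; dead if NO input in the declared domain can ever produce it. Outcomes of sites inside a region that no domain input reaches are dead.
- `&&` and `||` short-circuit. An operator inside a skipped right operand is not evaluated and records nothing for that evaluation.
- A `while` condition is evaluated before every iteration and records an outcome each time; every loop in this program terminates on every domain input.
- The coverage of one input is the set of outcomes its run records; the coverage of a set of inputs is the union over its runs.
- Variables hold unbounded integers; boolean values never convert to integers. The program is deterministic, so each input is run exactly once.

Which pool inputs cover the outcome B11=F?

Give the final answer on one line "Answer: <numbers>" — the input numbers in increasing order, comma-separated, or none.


input #1 (p=18): does not produce B11=F
input #2 (p=9): does not produce B11=F
input #3 (p=21): does not produce B11=F
input #4 (p=24): produces B11=F
Answer: 4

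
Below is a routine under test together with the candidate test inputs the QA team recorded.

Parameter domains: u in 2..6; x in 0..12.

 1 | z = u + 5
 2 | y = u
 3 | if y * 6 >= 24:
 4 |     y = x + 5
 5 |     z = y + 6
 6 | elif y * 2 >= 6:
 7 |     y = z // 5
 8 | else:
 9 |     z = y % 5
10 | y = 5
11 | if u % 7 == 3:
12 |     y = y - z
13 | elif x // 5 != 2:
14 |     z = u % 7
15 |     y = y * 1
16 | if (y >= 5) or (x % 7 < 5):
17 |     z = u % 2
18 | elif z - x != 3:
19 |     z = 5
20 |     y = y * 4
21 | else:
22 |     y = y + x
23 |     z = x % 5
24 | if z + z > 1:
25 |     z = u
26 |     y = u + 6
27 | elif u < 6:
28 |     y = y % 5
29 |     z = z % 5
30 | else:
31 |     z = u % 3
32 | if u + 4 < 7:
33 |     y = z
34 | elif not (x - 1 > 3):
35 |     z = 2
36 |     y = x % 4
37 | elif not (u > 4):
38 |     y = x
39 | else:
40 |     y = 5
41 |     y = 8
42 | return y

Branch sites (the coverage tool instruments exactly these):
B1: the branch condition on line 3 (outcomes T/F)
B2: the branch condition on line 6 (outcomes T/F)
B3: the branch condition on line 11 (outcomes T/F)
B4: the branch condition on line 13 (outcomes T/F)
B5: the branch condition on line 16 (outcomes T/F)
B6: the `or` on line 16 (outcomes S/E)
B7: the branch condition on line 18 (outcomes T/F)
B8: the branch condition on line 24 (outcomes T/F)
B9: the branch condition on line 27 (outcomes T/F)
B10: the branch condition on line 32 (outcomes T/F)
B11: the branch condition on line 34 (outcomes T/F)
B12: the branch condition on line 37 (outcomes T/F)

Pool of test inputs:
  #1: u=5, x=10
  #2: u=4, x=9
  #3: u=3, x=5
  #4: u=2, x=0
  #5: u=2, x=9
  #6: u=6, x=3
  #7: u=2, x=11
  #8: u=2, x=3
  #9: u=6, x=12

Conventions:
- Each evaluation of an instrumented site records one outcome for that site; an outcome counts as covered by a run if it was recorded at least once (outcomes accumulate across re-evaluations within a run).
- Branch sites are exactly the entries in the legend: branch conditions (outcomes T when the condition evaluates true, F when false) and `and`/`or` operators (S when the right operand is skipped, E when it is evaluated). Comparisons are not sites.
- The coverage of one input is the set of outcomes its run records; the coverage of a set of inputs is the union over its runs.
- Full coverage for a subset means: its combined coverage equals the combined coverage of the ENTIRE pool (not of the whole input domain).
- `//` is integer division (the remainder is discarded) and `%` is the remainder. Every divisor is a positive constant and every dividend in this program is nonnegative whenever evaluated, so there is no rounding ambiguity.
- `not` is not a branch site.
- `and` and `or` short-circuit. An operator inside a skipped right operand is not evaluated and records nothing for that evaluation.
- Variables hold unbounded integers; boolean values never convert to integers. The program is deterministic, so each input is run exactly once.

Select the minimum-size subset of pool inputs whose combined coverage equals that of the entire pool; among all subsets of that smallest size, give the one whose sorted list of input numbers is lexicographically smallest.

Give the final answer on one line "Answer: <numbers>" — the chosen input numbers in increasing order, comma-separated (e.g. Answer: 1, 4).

input #1, u=5, x=10: outcomes B1=T, B3=F, B4=F, B5=T, B6=S, B8=T, B10=F, B11=F, B12=F
input #2, u=4, x=9: outcomes B1=T, B3=F, B4=T, B5=T, B6=S, B8=F, B9=T, B10=F, B11=F, B12=T
input #3, u=3, x=5: outcomes B1=F, B2=T, B3=T, B5=F, B6=E, B7=F, B8=F, B9=T, B10=F, B11=F, B12=T
input #4, u=2, x=0: outcomes B1=F, B2=F, B3=F, B4=T, B5=T, B6=S, B8=F, B9=T, B10=T
input #5, u=2, x=9: outcomes B1=F, B2=F, B3=F, B4=T, B5=T, B6=S, B8=F, B9=T, B10=T
input #6, u=6, x=3: outcomes B1=T, B3=F, B4=T, B5=T, B6=S, B8=F, B9=F, B10=F, B11=T
input #7, u=2, x=11: outcomes B1=F, B2=F, B3=F, B4=F, B5=T, B6=S, B8=F, B9=T, B10=T
input #8, u=2, x=3: outcomes B1=F, B2=F, B3=F, B4=T, B5=T, B6=S, B8=F, B9=T, B10=T
input #9, u=6, x=12: outcomes B1=T, B3=F, B4=F, B5=T, B6=S, B8=F, B9=F, B10=F, B11=F, B12=F
union over all inputs: B1=T, B1=F, B2=T, B2=F, B3=T, B3=F, B4=T, B4=F, B5=T, B5=F, B6=S, B6=E, B7=F, B8=T, B8=F, B9=T, B9=F, B10=T, B10=F, B11=T, B11=F, B12=T, B12=F (23 outcomes)
every size-1 subset falls short of the 23 outcomes (best: 11/23)
every size-2 subset falls short of the 23 outcomes (best: 18/23)
every size-3 subset falls short of the 23 outcomes (best: 21/23)
size 4: inputs {1, 3, 4, 6} cover all 23 outcomes, and no lexicographically smaller subset of this size does

Answer: 1, 3, 4, 6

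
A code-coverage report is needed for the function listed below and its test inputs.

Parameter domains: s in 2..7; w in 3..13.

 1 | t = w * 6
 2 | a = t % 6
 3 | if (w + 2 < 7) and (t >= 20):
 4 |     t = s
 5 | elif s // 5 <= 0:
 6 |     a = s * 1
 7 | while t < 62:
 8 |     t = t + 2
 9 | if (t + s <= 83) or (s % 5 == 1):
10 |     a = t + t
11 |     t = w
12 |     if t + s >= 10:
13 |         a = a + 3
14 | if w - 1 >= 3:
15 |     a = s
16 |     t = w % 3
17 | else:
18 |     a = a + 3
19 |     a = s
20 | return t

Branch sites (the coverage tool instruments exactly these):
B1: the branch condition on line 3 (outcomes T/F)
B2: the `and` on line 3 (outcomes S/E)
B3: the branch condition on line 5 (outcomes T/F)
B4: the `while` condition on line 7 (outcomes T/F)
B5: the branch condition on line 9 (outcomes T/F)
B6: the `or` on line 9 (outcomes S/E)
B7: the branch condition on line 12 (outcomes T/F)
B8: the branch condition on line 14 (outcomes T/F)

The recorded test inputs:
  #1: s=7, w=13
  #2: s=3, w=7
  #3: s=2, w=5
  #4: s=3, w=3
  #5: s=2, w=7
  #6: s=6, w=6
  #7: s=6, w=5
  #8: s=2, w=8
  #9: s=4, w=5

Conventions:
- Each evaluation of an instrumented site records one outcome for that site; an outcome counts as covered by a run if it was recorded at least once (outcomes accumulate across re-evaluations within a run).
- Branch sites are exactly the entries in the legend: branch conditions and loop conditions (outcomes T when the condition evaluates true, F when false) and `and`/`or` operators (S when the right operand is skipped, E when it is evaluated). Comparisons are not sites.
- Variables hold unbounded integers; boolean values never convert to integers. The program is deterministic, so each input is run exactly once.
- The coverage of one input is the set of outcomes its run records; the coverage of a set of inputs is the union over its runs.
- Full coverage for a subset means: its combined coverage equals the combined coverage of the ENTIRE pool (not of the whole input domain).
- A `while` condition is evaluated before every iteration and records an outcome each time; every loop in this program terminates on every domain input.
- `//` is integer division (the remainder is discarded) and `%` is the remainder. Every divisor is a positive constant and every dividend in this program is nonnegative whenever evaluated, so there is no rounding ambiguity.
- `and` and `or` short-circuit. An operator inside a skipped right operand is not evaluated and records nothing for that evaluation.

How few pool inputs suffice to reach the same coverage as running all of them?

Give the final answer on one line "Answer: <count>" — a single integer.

input #1 (s=7, w=13): events B2->S, B1->F, B3->F, B4->F, B6->E, B5->F, B8->T; covers B1=F, B2=S, B3=F, B4=F, B5=F, B6=E, B8=T
input #2 (s=3, w=7): events B2->S, B1->F, B3->T, B4->T, B4->T, B4->T, B4->T, B4->T, B4->T, B4->T, B4->T, B4->T, B4->T, B4->F, ...; covers B1=F, B2=S, B3=T, B4=T, B4=F, B5=T, B6=S, B7=T, B8=T
input #3 (s=2, w=5): events B2->S, B1->F, B3->T, B4->T, B4->T, B4->T, B4->T, B4->T, B4->T, B4->T, B4->T, B4->T, B4->T, B4->T, ...; covers B1=F, B2=S, B3=T, B4=T, B4=F, B5=T, B6=S, B7=F, B8=T
input #4 (s=3, w=3): events B2->E, B1->F, B3->T, B4->T, B4->T, B4->T, B4->T, B4->T, B4->T, B4->T, B4->T, B4->T, B4->T, B4->T, ...; covers B1=F, B2=E, B3=T, B4=T, B4=F, B5=T, B6=S, B7=F, B8=F
input #5 (s=2, w=7): events B2->S, B1->F, B3->T, B4->T, B4->T, B4->T, B4->T, B4->T, B4->T, B4->T, B4->T, B4->T, B4->T, B4->F, ...; covers B1=F, B2=S, B3=T, B4=T, B4=F, B5=T, B6=S, B7=F, B8=T
input #6 (s=6, w=6): events B2->S, B1->F, B3->F, B4->T, B4->T, B4->T, B4->T, B4->T, B4->T, B4->T, B4->T, B4->T, B4->T, B4->T, ...; covers B1=F, B2=S, B3=F, B4=T, B4=F, B5=T, B6=S, B7=T, B8=T
input #7 (s=6, w=5): events B2->S, B1->F, B3->F, B4->T, B4->T, B4->T, B4->T, B4->T, B4->T, B4->T, B4->T, B4->T, B4->T, B4->T, ...; covers B1=F, B2=S, B3=F, B4=T, B4=F, B5=T, B6=S, B7=T, B8=T
input #8 (s=2, w=8): events B2->S, B1->F, B3->T, B4->T, B4->T, B4->T, B4->T, B4->T, B4->T, B4->T, B4->F, B6->S, B5->T, B7->T, ...; covers B1=F, B2=S, B3=T, B4=T, B4=F, B5=T, B6=S, B7=T, B8=T
input #9 (s=4, w=5): events B2->S, B1->F, B3->T, B4->T, B4->T, B4->T, B4->T, B4->T, B4->T, B4->T, B4->T, B4->T, B4->T, B4->T, ...; covers B1=F, B2=S, B3=T, B4=T, B4=F, B5=T, B6=S, B7=F, B8=T
union over all inputs: B1=F, B2=S, B2=E, B3=T, B3=F, B4=T, B4=F, B5=T, B5=F, B6=S, B6=E, B7=T, B7=F, B8=T, B8=F (15 outcomes)
checked all size-1 subsets: none covers 15 outcomes (max 9/15)
checked all size-2 subsets: none covers 15 outcomes (max 14/15)
size 3: inputs {1, 2, 4} cover all 15 outcomes, and no lexicographically smaller subset of this size does

Answer: 3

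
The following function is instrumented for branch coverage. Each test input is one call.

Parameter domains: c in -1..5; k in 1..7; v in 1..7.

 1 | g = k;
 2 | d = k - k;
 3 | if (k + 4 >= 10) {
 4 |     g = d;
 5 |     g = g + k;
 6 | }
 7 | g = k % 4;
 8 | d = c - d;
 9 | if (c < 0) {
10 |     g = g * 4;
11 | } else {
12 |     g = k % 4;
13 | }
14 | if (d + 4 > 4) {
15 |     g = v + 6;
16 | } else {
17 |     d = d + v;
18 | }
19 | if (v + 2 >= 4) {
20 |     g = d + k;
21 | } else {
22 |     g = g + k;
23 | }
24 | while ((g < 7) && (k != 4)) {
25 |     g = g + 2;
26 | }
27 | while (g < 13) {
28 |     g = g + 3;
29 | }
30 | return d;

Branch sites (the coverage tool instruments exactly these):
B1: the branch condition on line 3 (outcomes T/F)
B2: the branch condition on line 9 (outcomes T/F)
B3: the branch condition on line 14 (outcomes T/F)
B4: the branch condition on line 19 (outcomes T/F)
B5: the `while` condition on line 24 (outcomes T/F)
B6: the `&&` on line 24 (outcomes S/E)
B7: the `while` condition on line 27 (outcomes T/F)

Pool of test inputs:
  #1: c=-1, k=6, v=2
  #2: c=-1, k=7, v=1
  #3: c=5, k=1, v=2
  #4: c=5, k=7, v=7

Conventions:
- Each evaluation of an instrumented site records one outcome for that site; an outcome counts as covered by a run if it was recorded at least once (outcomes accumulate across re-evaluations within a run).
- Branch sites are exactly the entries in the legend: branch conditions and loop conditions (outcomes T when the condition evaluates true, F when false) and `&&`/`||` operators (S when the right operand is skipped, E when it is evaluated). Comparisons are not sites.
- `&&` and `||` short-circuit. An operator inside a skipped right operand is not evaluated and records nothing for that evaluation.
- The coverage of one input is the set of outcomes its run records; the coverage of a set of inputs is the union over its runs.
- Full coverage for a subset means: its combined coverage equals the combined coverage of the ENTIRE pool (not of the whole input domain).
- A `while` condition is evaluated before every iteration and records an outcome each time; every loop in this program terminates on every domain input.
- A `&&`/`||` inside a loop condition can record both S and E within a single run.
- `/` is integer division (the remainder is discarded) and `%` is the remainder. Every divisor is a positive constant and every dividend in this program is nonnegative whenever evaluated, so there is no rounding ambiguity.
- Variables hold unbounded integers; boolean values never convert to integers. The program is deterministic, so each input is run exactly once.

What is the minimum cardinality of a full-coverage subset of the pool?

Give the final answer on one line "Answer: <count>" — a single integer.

#1 (c=-1, k=6, v=2) -> B1->T, B2->T, B3->F, B4->T, B6->S, B5->F, B7->T, B7->T, B7->F; covered: B1=T, B2=T, B3=F, B4=T, B5=F, B6=S, B7=T, B7=F
#2 (c=-1, k=7, v=1) -> B1->T, B2->T, B3->F, B4->F, B6->S, B5->F, B7->F; covered: B1=T, B2=T, B3=F, B4=F, B5=F, B6=S, B7=F
#3 (c=5, k=1, v=2) -> B1->F, B2->F, B3->T, B4->T, B6->E, B5->T, B6->S, B5->F, B7->T, B7->T, B7->F; covered: B1=F, B2=F, B3=T, B4=T, B5=T, B5=F, B6=S, B6=E, B7=T, B7=F
#4 (c=5, k=7, v=7) -> B1->T, B2->F, B3->T, B4->T, B6->S, B5->F, B7->T, B7->F; covered: B1=T, B2=F, B3=T, B4=T, B5=F, B6=S, B7=T, B7=F
together the pool reaches 14 outcomes: B1=T, B1=F, B2=T, B2=F, B3=T, B3=F, B4=T, B4=F, B5=T, B5=F, B6=S, B6=E, B7=T, B7=F
size 1 is not enough: best union over all size-1 subsets is 10/14
size 2: inputs {2, 3} cover all 14 outcomes, and no lexicographically smaller subset of this size does

Answer: 2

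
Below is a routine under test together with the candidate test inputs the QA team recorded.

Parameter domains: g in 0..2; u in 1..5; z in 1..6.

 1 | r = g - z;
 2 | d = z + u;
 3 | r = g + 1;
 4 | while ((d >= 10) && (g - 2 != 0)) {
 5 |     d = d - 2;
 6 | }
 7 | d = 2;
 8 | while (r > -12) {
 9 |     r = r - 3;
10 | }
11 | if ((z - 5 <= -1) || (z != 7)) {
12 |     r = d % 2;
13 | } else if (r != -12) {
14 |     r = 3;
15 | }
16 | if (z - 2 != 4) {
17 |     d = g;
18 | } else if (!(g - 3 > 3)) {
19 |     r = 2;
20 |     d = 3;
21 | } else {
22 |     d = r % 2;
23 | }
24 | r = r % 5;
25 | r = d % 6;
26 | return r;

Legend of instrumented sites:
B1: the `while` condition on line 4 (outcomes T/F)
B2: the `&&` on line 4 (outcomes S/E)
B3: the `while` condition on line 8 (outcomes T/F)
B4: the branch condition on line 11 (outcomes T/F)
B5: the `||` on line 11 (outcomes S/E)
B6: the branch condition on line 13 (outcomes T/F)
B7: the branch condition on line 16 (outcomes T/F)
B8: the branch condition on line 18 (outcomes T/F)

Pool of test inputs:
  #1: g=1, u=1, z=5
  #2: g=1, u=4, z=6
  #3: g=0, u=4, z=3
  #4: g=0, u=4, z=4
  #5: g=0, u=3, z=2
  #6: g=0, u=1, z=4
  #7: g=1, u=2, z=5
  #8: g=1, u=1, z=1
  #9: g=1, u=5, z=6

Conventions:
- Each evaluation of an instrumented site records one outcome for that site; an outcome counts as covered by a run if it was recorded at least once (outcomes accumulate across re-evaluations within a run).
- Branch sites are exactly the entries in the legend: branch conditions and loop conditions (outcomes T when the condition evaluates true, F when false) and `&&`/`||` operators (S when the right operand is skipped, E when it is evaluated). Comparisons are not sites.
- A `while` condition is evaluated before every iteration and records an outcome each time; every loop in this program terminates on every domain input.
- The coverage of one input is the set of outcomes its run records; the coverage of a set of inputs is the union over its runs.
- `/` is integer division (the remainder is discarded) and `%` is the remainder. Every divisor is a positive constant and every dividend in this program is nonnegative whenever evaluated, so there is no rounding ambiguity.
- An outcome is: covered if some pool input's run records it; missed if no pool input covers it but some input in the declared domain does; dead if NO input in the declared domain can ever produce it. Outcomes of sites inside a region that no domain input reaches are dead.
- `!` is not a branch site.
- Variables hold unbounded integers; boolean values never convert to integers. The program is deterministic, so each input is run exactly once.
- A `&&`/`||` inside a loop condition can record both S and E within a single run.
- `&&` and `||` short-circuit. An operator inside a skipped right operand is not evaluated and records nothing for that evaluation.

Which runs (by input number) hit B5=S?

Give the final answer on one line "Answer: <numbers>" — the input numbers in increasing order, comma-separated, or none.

input #1 (g=1, u=1, z=5): never hits B5=S
input #2 (g=1, u=4, z=6): never hits B5=S
input #3 (g=0, u=4, z=3): hits B5=S
input #4 (g=0, u=4, z=4): hits B5=S
input #5 (g=0, u=3, z=2): hits B5=S
input #6 (g=0, u=1, z=4): hits B5=S
input #7 (g=1, u=2, z=5): never hits B5=S
input #8 (g=1, u=1, z=1): hits B5=S
input #9 (g=1, u=5, z=6): never hits B5=S

Answer: 3, 4, 5, 6, 8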